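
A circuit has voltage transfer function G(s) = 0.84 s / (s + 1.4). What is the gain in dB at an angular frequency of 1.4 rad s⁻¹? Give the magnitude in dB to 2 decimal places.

-4.52 dB

|j1.4| = 1.4
|j1.4 + 1.4| = √(1.4² + 1.4²) = 1.98
|G(j1.4)| = 0.84 × 1.4 / 1.98 = 0.59397
20 log₁₀(0.59397) = -4.525 dB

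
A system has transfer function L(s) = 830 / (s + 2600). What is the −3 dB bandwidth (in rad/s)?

For a single-pole low-pass, the −3 dB point is at the pole: ω = 2600 rad/s.

2600 rad/s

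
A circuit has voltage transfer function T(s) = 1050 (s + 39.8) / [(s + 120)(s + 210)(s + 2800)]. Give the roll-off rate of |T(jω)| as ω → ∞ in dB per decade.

With 1 zero and 3 poles, the high-frequency asymptotic slope is 20 × (1 − 3) = -40 dB/decade.

-40 dB/decade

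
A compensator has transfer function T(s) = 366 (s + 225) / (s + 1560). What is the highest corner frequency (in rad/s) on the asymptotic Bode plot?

1560 rad/s

Break frequencies occur at each pole and zero magnitude: 225 rad/s, 1560 rad/s.
The highest is 1560 rad/s.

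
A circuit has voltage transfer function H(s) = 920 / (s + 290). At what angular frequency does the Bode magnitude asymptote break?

The single real pole at s = −290 gives a corner at ω = 290 rad s⁻¹.

290 rad s⁻¹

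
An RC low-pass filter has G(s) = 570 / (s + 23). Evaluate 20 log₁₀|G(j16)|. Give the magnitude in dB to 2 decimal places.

26.17 dB

|j16 + 23| = √(16² + 23²) = 28.02
|G(j16)| = 570 / 28.02 = 20.344
20 log₁₀(20.344) = 26.169 dB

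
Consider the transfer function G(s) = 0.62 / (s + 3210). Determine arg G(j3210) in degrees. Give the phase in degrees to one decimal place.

∠(j3210 + 3210) = arctan(3210/3210) = 45.00°
∠G(j3210) = −45.00° = -45.00°

-45.0°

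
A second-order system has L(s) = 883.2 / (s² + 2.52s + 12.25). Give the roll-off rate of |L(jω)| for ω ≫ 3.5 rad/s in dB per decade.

-40 dB/decade

With 0 zeros and 2 poles, the high-frequency asymptotic slope is 20 × (0 − 2) = -40 dB/decade.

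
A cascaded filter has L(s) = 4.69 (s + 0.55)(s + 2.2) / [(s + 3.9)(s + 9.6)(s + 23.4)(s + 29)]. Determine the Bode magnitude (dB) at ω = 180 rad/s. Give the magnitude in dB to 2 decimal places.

|j180 + 0.55| = √(180² + 0.55²) = 180
|j180 + 2.2| = √(180² + 2.2²) = 180
|j180 + 3.9| = √(180² + 3.9²) = 180
|j180 + 9.6| = √(180² + 9.6²) = 180.3
|j180 + 23.4| = √(180² + 23.4²) = 181.5
|j180 + 29| = √(180² + 29²) = 182.3
|L(j180)| = 4.69 × 180 × 180 / (180 × 180.3 × 181.5 × 182.3) = 0.00014149
20 log₁₀(0.00014149) = -76.985 dB

-76.99 dB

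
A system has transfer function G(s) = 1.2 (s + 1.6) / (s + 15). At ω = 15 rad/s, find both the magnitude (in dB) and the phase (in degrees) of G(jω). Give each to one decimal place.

|j15 + 1.6| = √(15² + 1.6²) = 15.09
|j15 + 15| = √(15² + 15²) = 21.21
|G(j15)| = 1.2 × 15.09 / 21.21 = 0.85334
20 log₁₀(0.85334) = -1.38 dB
∠(j15 + 1.6) = arctan(15/1.6) = 83.91°
∠(j15 + 15) = arctan(15/15) = 45.00°
∠G(j15) = 83.91° − 45.00° = 38.91°

|G| = -1.4 dB, ∠G = 38.9°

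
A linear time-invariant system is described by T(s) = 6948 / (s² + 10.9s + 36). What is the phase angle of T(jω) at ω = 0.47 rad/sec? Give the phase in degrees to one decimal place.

∠[(j0.47)² + 10.9(j0.47) + 36] = ∠[35.779 + j5.123] = 8.15°
∠T(j0.47) = −8.15° = -8.15°

-8.1°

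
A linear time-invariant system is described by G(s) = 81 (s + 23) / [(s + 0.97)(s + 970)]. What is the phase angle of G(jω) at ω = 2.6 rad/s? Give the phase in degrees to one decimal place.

∠(j2.6 + 23) = arctan(2.6/23) = 6.45°
∠(j2.6 + 0.97) = arctan(2.6/0.97) = 69.54°
∠(j2.6 + 970) = arctan(2.6/970) = 0.15°
∠G(j2.6) = 6.45° − (69.54° + 0.15°) = -63.24°

-63.2°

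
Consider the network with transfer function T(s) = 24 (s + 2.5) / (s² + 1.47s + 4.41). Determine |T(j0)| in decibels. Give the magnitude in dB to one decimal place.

T(0) = 24 × 2.5 / 4.41 = 13.605
20 log₁₀(13.605) = 22.67 dB

22.7 dB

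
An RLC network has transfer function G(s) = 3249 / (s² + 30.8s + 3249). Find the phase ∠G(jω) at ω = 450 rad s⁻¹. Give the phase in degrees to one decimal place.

-176.0°

∠[(j450)² + 30.8(j450) + 3249] = ∠[-1.9925e+05 + j13860] = 176.02°
∠G(j450) = −176.02° = -176.02°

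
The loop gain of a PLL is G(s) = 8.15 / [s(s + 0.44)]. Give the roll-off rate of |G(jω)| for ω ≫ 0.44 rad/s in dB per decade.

With 0 zeros and 2 poles, the high-frequency asymptotic slope is 20 × (0 − 2) = -40 dB/decade.

-40 dB/decade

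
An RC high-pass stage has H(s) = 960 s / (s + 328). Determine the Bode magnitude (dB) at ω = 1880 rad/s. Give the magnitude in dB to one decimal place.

59.5 dB

|j1880| = 1880
|j1880 + 328| = √(1880² + 328²) = 1908
|H(j1880)| = 960 × 1880 / 1908 = 945.71
20 log₁₀(945.71) = 59.52 dB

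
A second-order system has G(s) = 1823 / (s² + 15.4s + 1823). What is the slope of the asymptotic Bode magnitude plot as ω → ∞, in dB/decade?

With 0 zeros and 2 poles, the high-frequency asymptotic slope is 20 × (0 − 2) = -40 dB/decade.

-40 dB/decade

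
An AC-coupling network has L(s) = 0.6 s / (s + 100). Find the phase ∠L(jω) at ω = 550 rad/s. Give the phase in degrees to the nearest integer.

∠(j550) = 90.00°
∠(j550 + 100) = arctan(550/100) = 79.70°
∠L(j550) = 90.00° − 79.70° = 10.30°

10°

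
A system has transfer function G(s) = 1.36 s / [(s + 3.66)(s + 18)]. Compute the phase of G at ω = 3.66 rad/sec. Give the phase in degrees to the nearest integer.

34°

∠(j3.66) = 90.00°
∠(j3.66 + 3.66) = arctan(3.66/3.66) = 45.00°
∠(j3.66 + 18) = arctan(3.66/18) = 11.49°
∠G(j3.66) = 90.00° − (45.00° + 11.49°) = 33.51°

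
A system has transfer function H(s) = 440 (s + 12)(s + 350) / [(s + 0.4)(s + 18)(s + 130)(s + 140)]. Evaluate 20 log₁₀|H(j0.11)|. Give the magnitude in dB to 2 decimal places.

|j0.11 + 12| = √(0.11² + 12²) = 12
|j0.11 + 350| = √(0.11² + 350²) = 350
|j0.11 + 0.4| = √(0.11² + 0.4²) = 0.4148
|j0.11 + 18| = √(0.11² + 18²) = 18
|j0.11 + 130| = √(0.11² + 130²) = 130
|j0.11 + 140| = √(0.11² + 140²) = 140
|H(j0.11)| = 440 × 12 × 350 / (0.4148 × 18 × 130 × 140) = 13.598
20 log₁₀(13.598) = 22.670 dB

22.67 dB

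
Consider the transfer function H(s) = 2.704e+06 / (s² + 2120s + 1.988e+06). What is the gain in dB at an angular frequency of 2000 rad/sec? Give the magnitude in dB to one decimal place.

-4.8 dB

|(j2000)² + 2120(j2000) + 1.988e+06| = |-2.012e+06 + j4.24e+06| = 4.693e+06
|H(j2000)| = 2.704e+06 / 4.693e+06 = 0.57616
20 log₁₀(0.57616) = -4.79 dB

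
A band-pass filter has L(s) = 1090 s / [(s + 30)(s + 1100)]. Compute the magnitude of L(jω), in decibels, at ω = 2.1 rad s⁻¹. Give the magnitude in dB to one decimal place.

|j2.1| = 2.1
|j2.1 + 30| = √(2.1² + 30²) = 30.07
|j2.1 + 1100| = √(2.1² + 1100²) = 1100
|L(j2.1)| = 1090 × 2.1 / (30.07 × 1100) = 0.069194
20 log₁₀(0.069194) = -23.20 dB

-23.2 dB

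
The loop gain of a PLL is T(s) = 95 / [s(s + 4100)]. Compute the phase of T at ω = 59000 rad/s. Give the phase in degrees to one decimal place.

∠(j59000 + 4100) = arctan(59000/4100) = 86.02°
∠(j59000) = 90.00°
∠T(j59000) = − (86.02° + 90.00°) = -176.02°

-176.0°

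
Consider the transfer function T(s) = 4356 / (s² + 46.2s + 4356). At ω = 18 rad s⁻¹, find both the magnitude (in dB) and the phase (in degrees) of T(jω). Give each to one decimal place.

|(j18)² + 46.2(j18) + 4356| = |4032 + j831.6| = 4117
|T(j18)| = 4356 / 4117 = 1.0581
20 log₁₀(1.0581) = 0.49 dB
∠[(j18)² + 46.2(j18) + 4356] = ∠[4032 + j831.6] = 11.65°
∠T(j18) = −11.65° = -11.65°

|T| = 0.5 dB, ∠T = -11.7°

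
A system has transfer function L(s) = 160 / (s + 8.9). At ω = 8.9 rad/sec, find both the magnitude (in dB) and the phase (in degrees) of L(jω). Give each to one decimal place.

|L| = 22.1 dB, ∠L = -45.0 deg

|j8.9 + 8.9| = √(8.9² + 8.9²) = 12.59
|L(j8.9)| = 160 / 12.59 = 12.712
20 log₁₀(12.712) = 22.08 dB
∠(j8.9 + 8.9) = arctan(8.9/8.9) = 45.00°
∠L(j8.9) = −45.00° = -45.00°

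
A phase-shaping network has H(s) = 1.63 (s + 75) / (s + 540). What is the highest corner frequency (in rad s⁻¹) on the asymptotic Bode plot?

540 rad s⁻¹

Break frequencies occur at each pole and zero magnitude: 75 rad s⁻¹, 540 rad s⁻¹.
The highest is 540 rad s⁻¹.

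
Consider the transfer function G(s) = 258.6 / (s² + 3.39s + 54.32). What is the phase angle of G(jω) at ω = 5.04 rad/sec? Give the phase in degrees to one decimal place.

∠[(j5.04)² + 3.39(j5.04) + 54.32] = ∠[28.918 + j17.086] = 30.58°
∠G(j5.04) = −30.58° = -30.58°

-30.6°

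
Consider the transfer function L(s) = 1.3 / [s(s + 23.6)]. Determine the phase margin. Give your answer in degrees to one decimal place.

Gain crossover: |L(jω)| = 1 at ω ≈ 0.0551 rad/sec.
∠L(j0.0551) = −90° − arctan(0.0551/23.6) ≈ -90.13°
PM = 180° + (-90.13°) = 89.87°

89.9°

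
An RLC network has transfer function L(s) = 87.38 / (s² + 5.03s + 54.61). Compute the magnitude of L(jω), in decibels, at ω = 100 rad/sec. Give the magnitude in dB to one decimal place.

|(j100)² + 5.03(j100) + 54.61| = |-9945.4 + j503| = 9958
|L(j100)| = 87.38 / 9958 = 0.0087748
20 log₁₀(0.0087748) = -41.14 dB

-41.1 dB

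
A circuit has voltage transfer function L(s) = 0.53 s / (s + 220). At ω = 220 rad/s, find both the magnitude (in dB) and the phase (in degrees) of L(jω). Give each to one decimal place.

|L| = -8.5 dB, ∠L = 45.0°

|j220| = 220
|j220 + 220| = √(220² + 220²) = 311.1
|L(j220)| = 0.53 × 220 / 311.1 = 0.37477
20 log₁₀(0.37477) = -8.52 dB
∠(j220) = 90.00°
∠(j220 + 220) = arctan(220/220) = 45.00°
∠L(j220) = 90.00° − 45.00° = 45.00°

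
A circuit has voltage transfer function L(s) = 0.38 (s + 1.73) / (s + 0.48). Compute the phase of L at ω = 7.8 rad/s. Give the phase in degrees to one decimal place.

∠(j7.8 + 1.73) = arctan(7.8/1.73) = 77.49°
∠(j7.8 + 0.48) = arctan(7.8/0.48) = 86.48°
∠L(j7.8) = 77.49° − 86.48° = -8.98°

-9.0 deg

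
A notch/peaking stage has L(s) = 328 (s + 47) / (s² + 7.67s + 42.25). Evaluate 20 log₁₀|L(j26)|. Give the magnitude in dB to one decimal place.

|j26 + 47| = √(26² + 47²) = 53.71
|(j26)² + 7.67(j26) + 42.25| = |-633.75 + j199.42| = 664.4
|L(j26)| = 328 × 53.71 / 664.4 = 26.517
20 log₁₀(26.517) = 28.47 dB

28.5 dB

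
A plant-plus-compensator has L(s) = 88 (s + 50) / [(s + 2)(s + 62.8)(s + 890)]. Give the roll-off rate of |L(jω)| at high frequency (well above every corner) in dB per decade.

With 1 zero and 3 poles, the high-frequency asymptotic slope is 20 × (1 − 3) = -40 dB/decade.

-40 dB/decade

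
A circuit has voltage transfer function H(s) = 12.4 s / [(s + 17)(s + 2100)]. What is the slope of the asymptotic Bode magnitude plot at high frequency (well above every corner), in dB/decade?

With 1 zero and 2 poles, the high-frequency asymptotic slope is 20 × (1 − 2) = -20 dB/decade.

-20 dB/decade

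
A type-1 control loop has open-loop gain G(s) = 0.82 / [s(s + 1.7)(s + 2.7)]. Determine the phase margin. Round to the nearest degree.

80 deg

Gain crossover: |G(jω)| = 1 at ω ≈ 0.177 rad s⁻¹.
∠G(j0.177) = −90° − arctan(0.177/1.7) − arctan(0.177/2.7) ≈ -99.71°
PM = 180° + (-99.71°) = 80.29°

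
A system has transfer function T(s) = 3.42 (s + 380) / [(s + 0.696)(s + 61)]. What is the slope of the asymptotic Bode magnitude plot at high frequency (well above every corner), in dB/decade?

With 1 zero and 2 poles, the high-frequency asymptotic slope is 20 × (1 − 2) = -20 dB/decade.

-20 dB/decade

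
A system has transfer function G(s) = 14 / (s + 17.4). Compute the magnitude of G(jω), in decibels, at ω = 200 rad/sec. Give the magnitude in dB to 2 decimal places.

-23.13 dB

|j200 + 17.4| = √(200² + 17.4²) = 200.8
|G(j200)| = 14 / 200.8 = 0.069737
20 log₁₀(0.069737) = -23.131 dB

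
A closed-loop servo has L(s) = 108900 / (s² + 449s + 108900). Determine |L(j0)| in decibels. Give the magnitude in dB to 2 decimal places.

L(0) = 108900 / 108900 = 1
20 log₁₀(1) = 0.000 dB

0.00 dB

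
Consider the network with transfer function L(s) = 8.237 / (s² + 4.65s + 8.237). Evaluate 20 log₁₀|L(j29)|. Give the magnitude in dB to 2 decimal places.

|(j29)² + 4.65(j29) + 8.237| = |-832.76 + j134.85| = 843.6
|L(j29)| = 8.237 / 843.6 = 0.009764
20 log₁₀(0.009764) = -40.207 dB

-40.21 dB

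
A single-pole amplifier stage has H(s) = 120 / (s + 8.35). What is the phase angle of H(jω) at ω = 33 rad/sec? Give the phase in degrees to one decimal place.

-75.8°

∠(j33 + 8.35) = arctan(33/8.35) = 75.80°
∠H(j33) = −75.80° = -75.80°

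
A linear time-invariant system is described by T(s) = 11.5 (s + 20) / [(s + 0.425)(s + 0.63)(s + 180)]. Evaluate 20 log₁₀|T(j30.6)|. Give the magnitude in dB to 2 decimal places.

-52.19 dB

|j30.6 + 20| = √(30.6² + 20²) = 36.56
|j30.6 + 0.425| = √(30.6² + 0.425²) = 30.6
|j30.6 + 0.63| = √(30.6² + 0.63²) = 30.61
|j30.6 + 180| = √(30.6² + 180²) = 182.6
|T(j30.6)| = 11.5 × 36.56 / (30.6 × 30.61 × 182.6) = 0.0024582
20 log₁₀(0.0024582) = -52.188 dB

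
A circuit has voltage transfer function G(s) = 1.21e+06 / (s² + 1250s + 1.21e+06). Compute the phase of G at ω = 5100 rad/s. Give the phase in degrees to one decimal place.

-165.6°

∠[(j5100)² + 1250(j5100) + 1.21e+06] = ∠[-2.48e+07 + j6.375e+06] = 165.58°
∠G(j5100) = −165.58° = -165.58°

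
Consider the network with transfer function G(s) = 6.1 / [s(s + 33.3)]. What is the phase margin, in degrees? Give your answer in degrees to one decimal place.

Gain crossover: |G(jω)| = 1 at ω ≈ 0.183 rad/s.
∠G(j0.183) = −90° − arctan(0.183/33.3) ≈ -90.32°
PM = 180° + (-90.32°) = 89.68°

89.7°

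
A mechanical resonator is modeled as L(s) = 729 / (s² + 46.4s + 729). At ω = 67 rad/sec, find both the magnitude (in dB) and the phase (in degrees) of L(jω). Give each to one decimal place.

|L| = -16.5 dB, ∠L = -140.4°

|(j67)² + 46.4(j67) + 729| = |-3760 + j3108.8| = 4879
|L(j67)| = 729 / 4879 = 0.14942
20 log₁₀(0.14942) = -16.51 dB
∠[(j67)² + 46.4(j67) + 729] = ∠[-3760 + j3108.8] = 140.42°
∠L(j67) = −140.42° = -140.42°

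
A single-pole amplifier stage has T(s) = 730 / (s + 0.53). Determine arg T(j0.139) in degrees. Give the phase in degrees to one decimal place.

∠(j0.139 + 0.53) = arctan(0.139/0.53) = 14.70°
∠T(j0.139) = −14.70° = -14.70°

-14.7°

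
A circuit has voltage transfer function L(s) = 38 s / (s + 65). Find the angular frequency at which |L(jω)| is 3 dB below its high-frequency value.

65 rad/s

For a single-pole high-pass, the −3 dB point is at the pole: ω = 65 rad/s.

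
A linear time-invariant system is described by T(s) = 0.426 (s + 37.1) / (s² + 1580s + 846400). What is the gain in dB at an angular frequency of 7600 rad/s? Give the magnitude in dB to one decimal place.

-85.1 dB

|j7600 + 37.1| = √(7600² + 37.1²) = 7600
|(j7600)² + 1580(j7600) + 846400| = |-5.6914e+07 + j1.2008e+07| = 5.817e+07
|T(j7600)| = 0.426 × 7600 / 5.817e+07 = 5.5662e-05
20 log₁₀(5.5662e-05) = -85.09 dB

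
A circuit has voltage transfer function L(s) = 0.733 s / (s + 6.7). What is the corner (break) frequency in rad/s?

The single real pole at s = −6.7 gives a corner at ω = 6.7 rad/s.

6.7 rad/s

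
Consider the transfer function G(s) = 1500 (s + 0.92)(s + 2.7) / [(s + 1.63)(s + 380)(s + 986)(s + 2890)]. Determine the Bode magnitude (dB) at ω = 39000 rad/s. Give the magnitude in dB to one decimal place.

-120.1 dB

|j39000 + 0.92| = √(39000² + 0.92²) = 3.9e+04
|j39000 + 2.7| = √(39000² + 2.7²) = 3.9e+04
|j39000 + 1.63| = √(39000² + 1.63²) = 3.9e+04
|j39000 + 380| = √(39000² + 380²) = 3.9e+04
|j39000 + 986| = √(39000² + 986²) = 3.901e+04
|j39000 + 2890| = √(39000² + 2890²) = 3.911e+04
|G(j39000)| = 1500 × 3.9e+04 × 3.9e+04 / (3.9e+04 × 3.9e+04 × 3.901e+04 × 3.911e+04) = 9.8314e-07
20 log₁₀(9.8314e-07) = -120.15 dB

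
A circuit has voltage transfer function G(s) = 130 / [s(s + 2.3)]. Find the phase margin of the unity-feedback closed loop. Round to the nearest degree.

12°

Gain crossover: |G(jω)| = 1 at ω ≈ 11.3 rad/sec.
∠G(j11.3) = −90° − arctan(11.3/2.3) ≈ -168.48°
PM = 180° + (-168.48°) = 11.52°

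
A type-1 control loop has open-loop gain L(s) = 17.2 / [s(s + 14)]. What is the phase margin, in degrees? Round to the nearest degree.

85 deg

Gain crossover: |L(jω)| = 1 at ω ≈ 1.22 rad/sec.
∠L(j1.22) = −90° − arctan(1.22/14) ≈ -95.00°
PM = 180° + (-95.00°) = 85.00°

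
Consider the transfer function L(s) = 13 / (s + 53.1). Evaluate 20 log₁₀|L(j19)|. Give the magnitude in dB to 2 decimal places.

-12.75 dB

|j19 + 53.1| = √(19² + 53.1²) = 56.4
|L(j19)| = 13 / 56.4 = 0.23051
20 log₁₀(0.23051) = -12.746 dB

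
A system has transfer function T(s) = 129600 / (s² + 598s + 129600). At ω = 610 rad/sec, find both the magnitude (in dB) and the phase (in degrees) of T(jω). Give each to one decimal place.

|T| = -10.6 dB, ∠T = -123.6°

|(j610)² + 598(j610) + 129600| = |-2.425e+05 + j3.6478e+05| = 4.38e+05
|T(j610)| = 129600 / 4.38e+05 = 0.29587
20 log₁₀(0.29587) = -10.58 dB
∠[(j610)² + 598(j610) + 129600] = ∠[-2.425e+05 + j3.6478e+05] = 123.62°
∠T(j610) = −123.62° = -123.62°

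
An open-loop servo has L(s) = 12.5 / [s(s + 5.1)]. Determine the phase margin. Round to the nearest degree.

Gain crossover: |L(jω)| = 1 at ω ≈ 2.24 rad/s.
∠L(j2.24) = −90° − arctan(2.24/5.1) ≈ -113.74°
PM = 180° + (-113.74°) = 66.26°

66°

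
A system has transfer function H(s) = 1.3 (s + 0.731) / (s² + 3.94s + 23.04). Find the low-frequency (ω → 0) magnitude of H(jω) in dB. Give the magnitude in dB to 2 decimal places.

-27.69 dB

H(0) = 1.3 × 0.731 / 23.04 = 0.041246
20 log₁₀(0.041246) = -27.692 dB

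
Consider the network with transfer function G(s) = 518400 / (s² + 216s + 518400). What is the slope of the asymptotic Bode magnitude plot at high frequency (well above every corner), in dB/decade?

With 0 zeros and 2 poles, the high-frequency asymptotic slope is 20 × (0 − 2) = -40 dB/decade.

-40 dB/decade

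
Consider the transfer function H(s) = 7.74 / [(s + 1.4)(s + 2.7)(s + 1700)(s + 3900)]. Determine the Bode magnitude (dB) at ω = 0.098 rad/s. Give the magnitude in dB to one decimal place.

|j0.098 + 1.4| = √(0.098² + 1.4²) = 1.403
|j0.098 + 2.7| = √(0.098² + 2.7²) = 2.702
|j0.098 + 1700| = √(0.098² + 1700²) = 1700
|j0.098 + 3900| = √(0.098² + 3900²) = 3900
|H(j0.098)| = 7.74 / (1.403 × 2.702 × 1700 × 3900) = 3.0788e-07
20 log₁₀(3.0788e-07) = -130.23 dB

-130.2 dB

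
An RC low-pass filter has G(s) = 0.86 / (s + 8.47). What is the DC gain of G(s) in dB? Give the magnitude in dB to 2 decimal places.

-19.87 dB

G(0) = 0.86 / 8.47 = 0.10153
20 log₁₀(0.10153) = -19.868 dB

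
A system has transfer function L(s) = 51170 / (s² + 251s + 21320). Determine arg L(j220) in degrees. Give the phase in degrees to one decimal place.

∠[(j220)² + 251(j220) + 21320] = ∠[-27080 + j55220] = 116.12°
∠L(j220) = −116.12° = -116.12°

-116.1°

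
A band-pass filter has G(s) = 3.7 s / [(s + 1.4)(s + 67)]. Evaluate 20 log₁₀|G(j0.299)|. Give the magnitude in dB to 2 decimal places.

|j0.299| = 0.299
|j0.299 + 1.4| = √(0.299² + 1.4²) = 1.432
|j0.299 + 67| = √(0.299² + 67²) = 67
|G(j0.299)| = 3.7 × 0.299 / (1.432 × 67) = 0.011534
20 log₁₀(0.011534) = -38.760 dB

-38.76 dB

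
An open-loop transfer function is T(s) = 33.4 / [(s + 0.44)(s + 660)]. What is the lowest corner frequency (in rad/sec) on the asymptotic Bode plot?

0.44 rad/sec

Break frequencies occur at each pole and zero magnitude: 0.44 rad/sec, 660 rad/sec.
The lowest is 0.44 rad/sec.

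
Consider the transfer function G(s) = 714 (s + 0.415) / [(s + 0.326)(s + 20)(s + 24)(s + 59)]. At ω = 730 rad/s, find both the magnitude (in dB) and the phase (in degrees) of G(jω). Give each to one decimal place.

|G| = -114.8 dB, ∠G = -261.9 deg

|j730 + 0.415| = √(730² + 0.415²) = 730
|j730 + 0.326| = √(730² + 0.326²) = 730
|j730 + 20| = √(730² + 20²) = 730.3
|j730 + 24| = √(730² + 24²) = 730.4
|j730 + 59| = √(730² + 59²) = 732.4
|G(j730)| = 714 × 730 / (730 × 730.3 × 730.4 × 732.4) = 1.8278e-06
20 log₁₀(1.8278e-06) = -114.76 dB
∠(j730 + 0.415) = arctan(730/0.415) = 89.97°
∠(j730 + 0.326) = arctan(730/0.326) = 89.97°
∠(j730 + 20) = arctan(730/20) = 88.43°
∠(j730 + 24) = arctan(730/24) = 88.12°
∠(j730 + 59) = arctan(730/59) = 85.38°
∠G(j730) = 89.97° − (89.97° + 88.43° + 88.12° + 85.38°) = -261.93°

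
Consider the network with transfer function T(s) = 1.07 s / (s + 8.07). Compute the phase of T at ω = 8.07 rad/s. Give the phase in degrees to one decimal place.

∠(j8.07) = 90.00°
∠(j8.07 + 8.07) = arctan(8.07/8.07) = 45.00°
∠T(j8.07) = 90.00° − 45.00° = 45.00°

45.0°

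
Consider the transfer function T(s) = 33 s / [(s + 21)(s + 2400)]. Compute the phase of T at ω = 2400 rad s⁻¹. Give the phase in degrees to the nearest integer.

-44 deg

∠(j2400) = 90.00°
∠(j2400 + 21) = arctan(2400/21) = 89.50°
∠(j2400 + 2400) = arctan(2400/2400) = 45.00°
∠T(j2400) = 90.00° − (89.50° + 45.00°) = -44.50°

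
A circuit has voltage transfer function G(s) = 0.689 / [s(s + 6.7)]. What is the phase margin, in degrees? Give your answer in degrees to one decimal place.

89.1°

Gain crossover: |G(jω)| = 1 at ω ≈ 0.103 rad/s.
∠G(j0.103) = −90° − arctan(0.103/6.7) ≈ -90.88°
PM = 180° + (-90.88°) = 89.12°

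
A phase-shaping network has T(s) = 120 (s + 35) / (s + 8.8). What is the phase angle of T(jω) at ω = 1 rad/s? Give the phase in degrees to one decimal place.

-4.8°

∠(j1 + 35) = arctan(1/35) = 1.64°
∠(j1 + 8.8) = arctan(1/8.8) = 6.48°
∠T(j1) = 1.64° − 6.48° = -4.85°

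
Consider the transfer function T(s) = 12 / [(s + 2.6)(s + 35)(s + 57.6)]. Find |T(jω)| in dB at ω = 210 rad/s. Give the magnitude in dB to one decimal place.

|j210 + 2.6| = √(210² + 2.6²) = 210
|j210 + 35| = √(210² + 35²) = 212.9
|j210 + 57.6| = √(210² + 57.6²) = 217.8
|T(j210)| = 12 / (210 × 212.9 × 217.8) = 1.2325e-06
20 log₁₀(1.2325e-06) = -118.18 dB

-118.2 dB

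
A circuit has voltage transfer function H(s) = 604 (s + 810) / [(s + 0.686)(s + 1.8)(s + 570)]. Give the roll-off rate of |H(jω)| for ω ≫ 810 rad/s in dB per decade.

-40 dB/decade

With 1 zero and 3 poles, the high-frequency asymptotic slope is 20 × (1 − 3) = -40 dB/decade.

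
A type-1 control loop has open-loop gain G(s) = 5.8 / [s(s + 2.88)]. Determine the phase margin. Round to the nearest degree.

59°

Gain crossover: |G(jω)| = 1 at ω ≈ 1.73 rad/s.
∠G(j1.73) = −90° − arctan(1.73/2.88) ≈ -120.95°
PM = 180° + (-120.95°) = 59.05°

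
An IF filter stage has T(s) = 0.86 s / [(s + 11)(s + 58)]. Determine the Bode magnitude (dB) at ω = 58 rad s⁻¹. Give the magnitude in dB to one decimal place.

|j58| = 58
|j58 + 11| = √(58² + 11²) = 59.03
|j58 + 58| = √(58² + 58²) = 82.02
|T(j58)| = 0.86 × 58 / (59.03 × 82.02) = 0.010301
20 log₁₀(0.010301) = -39.74 dB

-39.7 dB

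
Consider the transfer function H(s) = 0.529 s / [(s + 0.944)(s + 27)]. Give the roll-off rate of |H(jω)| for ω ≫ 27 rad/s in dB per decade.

-20 dB/decade

With 1 zero and 2 poles, the high-frequency asymptotic slope is 20 × (1 − 2) = -20 dB/decade.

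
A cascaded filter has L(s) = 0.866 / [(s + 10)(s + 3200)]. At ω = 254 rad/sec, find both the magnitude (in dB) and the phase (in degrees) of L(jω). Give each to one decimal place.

|j254 + 10| = √(254² + 10²) = 254.2
|j254 + 3200| = √(254² + 3200²) = 3210
|L(j254)| = 0.866 / (254.2 × 3210) = 1.0613e-06
20 log₁₀(1.0613e-06) = -119.48 dB
∠(j254 + 10) = arctan(254/10) = 87.75°
∠(j254 + 3200) = arctan(254/3200) = 4.54°
∠L(j254) = − (87.75° + 4.54°) = -92.28°

|L| = -119.5 dB, ∠L = -92.3°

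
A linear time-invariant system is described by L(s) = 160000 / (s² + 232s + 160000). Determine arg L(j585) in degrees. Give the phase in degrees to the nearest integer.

∠[(j585)² + 232(j585) + 160000] = ∠[-1.8222e+05 + j1.3572e+05] = 143.32°
∠L(j585) = −143.32° = -143.32°

-143°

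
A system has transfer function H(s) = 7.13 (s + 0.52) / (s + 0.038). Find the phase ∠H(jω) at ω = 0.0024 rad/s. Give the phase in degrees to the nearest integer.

-3°

∠(j0.0024 + 0.52) = arctan(0.0024/0.52) = 0.26°
∠(j0.0024 + 0.038) = arctan(0.0024/0.038) = 3.61°
∠H(j0.0024) = 0.26° − 3.61° = -3.35°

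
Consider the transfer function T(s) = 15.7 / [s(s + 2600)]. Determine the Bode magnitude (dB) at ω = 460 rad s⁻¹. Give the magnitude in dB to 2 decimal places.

-97.77 dB

|j460 + 2600| = √(460² + 2600²) = 2640
|j460| = 460
|T(j460)| = 15.7 / (2640 × 460) = 1.2926e-05
20 log₁₀(1.2926e-05) = -97.770 dB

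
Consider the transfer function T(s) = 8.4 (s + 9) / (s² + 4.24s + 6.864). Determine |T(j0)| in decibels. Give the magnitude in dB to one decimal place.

T(0) = 8.4 × 9 / 6.864 = 11.014
20 log₁₀(11.014) = 20.84 dB

20.8 dB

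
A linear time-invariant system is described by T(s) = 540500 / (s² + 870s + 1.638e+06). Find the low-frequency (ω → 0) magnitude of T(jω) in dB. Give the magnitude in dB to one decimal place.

-9.6 dB

T(0) = 540500 / 1.638e+06 = 0.32998
20 log₁₀(0.32998) = -9.63 dB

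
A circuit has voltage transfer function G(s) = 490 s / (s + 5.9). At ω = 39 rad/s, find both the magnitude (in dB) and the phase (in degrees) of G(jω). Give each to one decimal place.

|j39| = 39
|j39 + 5.9| = √(39² + 5.9²) = 39.44
|G(j39)| = 490 × 39 / 39.44 = 484.49
20 log₁₀(484.49) = 53.71 dB
∠(j39) = 90.00°
∠(j39 + 5.9) = arctan(39/5.9) = 81.40°
∠G(j39) = 90.00° − 81.40° = 8.60°

|G| = 53.7 dB, ∠G = 8.6°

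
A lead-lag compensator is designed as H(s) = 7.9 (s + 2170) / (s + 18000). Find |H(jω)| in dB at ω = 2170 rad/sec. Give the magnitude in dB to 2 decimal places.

|j2170 + 2170| = √(2170² + 2170²) = 3069
|j2170 + 18000| = √(2170² + 18000²) = 1.813e+04
|H(j2170)| = 7.9 × 3069 / 1.813e+04 = 1.3372
20 log₁₀(1.3372) = 2.524 dB

2.52 dB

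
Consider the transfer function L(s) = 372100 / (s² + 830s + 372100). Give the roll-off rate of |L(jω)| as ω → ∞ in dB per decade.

With 0 zeros and 2 poles, the high-frequency asymptotic slope is 20 × (0 − 2) = -40 dB/decade.

-40 dB/decade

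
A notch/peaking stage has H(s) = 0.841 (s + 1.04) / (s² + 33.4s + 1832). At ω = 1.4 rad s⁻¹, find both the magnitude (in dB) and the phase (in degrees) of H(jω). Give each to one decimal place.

|H| = -61.9 dB, ∠H = 51.9°

|j1.4 + 1.04| = √(1.4² + 1.04²) = 1.744
|(j1.4)² + 33.4(j1.4) + 1832| = |1830 + j46.76| = 1831
|H(j1.4)| = 0.841 × 1.744 / 1831 = 0.00080121
20 log₁₀(0.00080121) = -61.93 dB
∠(j1.4 + 1.04) = arctan(1.4/1.04) = 53.39°
∠[(j1.4)² + 33.4(j1.4) + 1832] = ∠[1830 + j46.76] = 1.46°
∠H(j1.4) = 53.39° − 1.46° = 51.93°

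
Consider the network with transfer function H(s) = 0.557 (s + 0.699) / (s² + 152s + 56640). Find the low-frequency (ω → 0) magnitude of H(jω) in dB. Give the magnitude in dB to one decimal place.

H(0) = 0.557 × 0.699 / 56640 = 6.874e-06
20 log₁₀(6.874e-06) = -103.26 dB

-103.3 dB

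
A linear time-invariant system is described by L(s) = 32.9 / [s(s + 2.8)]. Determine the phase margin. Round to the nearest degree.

27°

Gain crossover: |L(jω)| = 1 at ω ≈ 5.4 rad s⁻¹.
∠L(j5.4) = −90° − arctan(5.4/2.8) ≈ -152.61°
PM = 180° + (-152.61°) = 27.39°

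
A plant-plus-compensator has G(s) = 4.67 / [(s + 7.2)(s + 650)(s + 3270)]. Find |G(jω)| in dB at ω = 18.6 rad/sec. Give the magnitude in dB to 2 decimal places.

|j18.6 + 7.2| = √(18.6² + 7.2²) = 19.94
|j18.6 + 650| = √(18.6² + 650²) = 650.3
|j18.6 + 3270| = √(18.6² + 3270²) = 3270
|G(j18.6)| = 4.67 / (19.94 × 650.3 × 3270) = 1.1011e-07
20 log₁₀(1.1011e-07) = -139.163 dB

-139.16 dB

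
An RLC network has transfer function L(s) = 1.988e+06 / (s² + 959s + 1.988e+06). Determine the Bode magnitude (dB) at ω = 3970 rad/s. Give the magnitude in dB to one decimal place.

-17.1 dB

|(j3970)² + 959(j3970) + 1.988e+06| = |-1.3773e+07 + j3.8072e+06| = 1.429e+07
|L(j3970)| = 1.988e+06 / 1.429e+07 = 0.13912
20 log₁₀(0.13912) = -17.13 dB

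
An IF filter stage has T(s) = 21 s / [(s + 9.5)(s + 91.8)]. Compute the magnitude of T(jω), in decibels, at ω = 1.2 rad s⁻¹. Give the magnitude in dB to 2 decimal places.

|j1.2| = 1.2
|j1.2 + 9.5| = √(1.2² + 9.5²) = 9.575
|j1.2 + 91.8| = √(1.2² + 91.8²) = 91.81
|T(j1.2)| = 21 × 1.2 / (9.575 × 91.81) = 0.028666
20 log₁₀(0.028666) = -30.853 dB

-30.85 dB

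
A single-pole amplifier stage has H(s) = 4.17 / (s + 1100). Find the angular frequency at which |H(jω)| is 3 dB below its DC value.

For a single-pole low-pass, the −3 dB point is at the pole: ω = 1100 rad s⁻¹.

1100 rad s⁻¹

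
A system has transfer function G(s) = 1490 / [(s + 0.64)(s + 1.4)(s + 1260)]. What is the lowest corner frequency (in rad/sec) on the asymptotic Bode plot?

0.64 rad/sec

Break frequencies occur at each pole and zero magnitude: 0.64 rad/sec, 1.4 rad/sec, 1260 rad/sec.
The lowest is 0.64 rad/sec.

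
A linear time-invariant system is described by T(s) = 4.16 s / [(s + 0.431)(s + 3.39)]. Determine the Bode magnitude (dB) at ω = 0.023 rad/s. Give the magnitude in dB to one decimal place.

|j0.023| = 0.023
|j0.023 + 0.431| = √(0.023² + 0.431²) = 0.4316
|j0.023 + 3.39| = √(0.023² + 3.39²) = 3.39
|T(j0.023)| = 4.16 × 0.023 / (0.4316 × 3.39) = 0.065391
20 log₁₀(0.065391) = -23.69 dB

-23.7 dB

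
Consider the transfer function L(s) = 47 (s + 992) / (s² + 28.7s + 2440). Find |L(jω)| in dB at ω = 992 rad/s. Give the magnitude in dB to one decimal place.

-23.5 dB

|j992 + 992| = √(992² + 992²) = 1403
|(j992)² + 28.7(j992) + 2440| = |-9.8162e+05 + j28470| = 9.82e+05
|L(j992)| = 47 × 1403 / 9.82e+05 = 0.067142
20 log₁₀(0.067142) = -23.46 dB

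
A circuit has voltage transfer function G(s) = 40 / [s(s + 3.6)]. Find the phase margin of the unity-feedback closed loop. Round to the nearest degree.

Gain crossover: |G(jω)| = 1 at ω ≈ 5.83 rad/s.
∠G(j5.83) = −90° − arctan(5.83/3.6) ≈ -148.32°
PM = 180° + (-148.32°) = 31.68°

32°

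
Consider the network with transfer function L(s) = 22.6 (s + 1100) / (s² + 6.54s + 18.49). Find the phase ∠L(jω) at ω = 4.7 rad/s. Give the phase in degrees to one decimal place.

-96.4°

∠(j4.7 + 1100) = arctan(4.7/1100) = 0.24°
∠[(j4.7)² + 6.54(j4.7) + 18.49] = ∠[-3.6 + j30.738] = 96.68°
∠L(j4.7) = 0.24° − 96.68° = -96.44°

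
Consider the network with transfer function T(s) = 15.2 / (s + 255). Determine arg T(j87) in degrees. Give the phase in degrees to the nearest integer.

-19°

∠(j87 + 255) = arctan(87/255) = 18.84°
∠T(j87) = −18.84° = -18.84°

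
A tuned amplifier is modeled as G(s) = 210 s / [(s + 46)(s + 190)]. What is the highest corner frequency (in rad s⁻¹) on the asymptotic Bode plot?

Break frequencies occur at each pole and zero magnitude: 46 rad s⁻¹, 190 rad s⁻¹.
The highest is 190 rad s⁻¹.

190 rad s⁻¹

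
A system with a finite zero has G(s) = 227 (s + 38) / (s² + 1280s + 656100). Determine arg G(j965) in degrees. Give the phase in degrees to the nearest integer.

-15 deg

∠(j965 + 38) = arctan(965/38) = 87.74°
∠[(j965)² + 1280(j965) + 656100] = ∠[-2.7512e+05 + j1.2352e+06] = 102.56°
∠G(j965) = 87.74° − 102.56° = -14.81°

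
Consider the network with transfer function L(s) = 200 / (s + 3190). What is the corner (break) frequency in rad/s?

3190 rad/s

The single real pole at s = −3190 gives a corner at ω = 3190 rad/s.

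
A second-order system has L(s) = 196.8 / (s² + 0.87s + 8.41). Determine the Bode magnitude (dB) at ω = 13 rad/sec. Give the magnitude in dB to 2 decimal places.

1.74 dB

|(j13)² + 0.87(j13) + 8.41| = |-160.59 + j11.31| = 161
|L(j13)| = 196.8 / 161 = 1.2225
20 log₁₀(1.2225) = 1.745 dB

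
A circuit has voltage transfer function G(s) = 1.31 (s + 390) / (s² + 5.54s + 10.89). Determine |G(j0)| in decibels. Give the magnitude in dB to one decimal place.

33.4 dB

G(0) = 1.31 × 390 / 10.89 = 46.915
20 log₁₀(46.915) = 33.43 dB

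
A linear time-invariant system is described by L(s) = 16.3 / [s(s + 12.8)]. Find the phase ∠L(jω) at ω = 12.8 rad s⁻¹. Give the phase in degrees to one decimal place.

-135.0°

∠(j12.8 + 12.8) = arctan(12.8/12.8) = 45.00°
∠(j12.8) = 90.00°
∠L(j12.8) = − (45.00° + 90.00°) = -135.00°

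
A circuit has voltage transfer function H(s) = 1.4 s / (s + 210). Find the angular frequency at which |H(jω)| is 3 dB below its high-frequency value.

210 rad/s

For a single-pole high-pass, the −3 dB point is at the pole: ω = 210 rad/s.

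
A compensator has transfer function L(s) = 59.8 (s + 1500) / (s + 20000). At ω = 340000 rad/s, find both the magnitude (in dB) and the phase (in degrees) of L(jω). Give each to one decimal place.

|L| = 35.5 dB, ∠L = 3.1°

|j340000 + 1500| = √(340000² + 1500²) = 3.4e+05
|j340000 + 20000| = √(340000² + 20000²) = 3.406e+05
|L(j340000)| = 59.8 × 3.4e+05 / 3.406e+05 = 59.697
20 log₁₀(59.697) = 35.52 dB
∠(j340000 + 1500) = arctan(340000/1500) = 89.75°
∠(j340000 + 20000) = arctan(340000/20000) = 86.63°
∠L(j340000) = 89.75° − 86.63° = 3.11°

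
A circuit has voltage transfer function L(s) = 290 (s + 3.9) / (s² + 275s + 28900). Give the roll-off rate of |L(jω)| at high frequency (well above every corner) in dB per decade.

With 1 zero and 2 poles, the high-frequency asymptotic slope is 20 × (1 − 2) = -20 dB/decade.

-20 dB/decade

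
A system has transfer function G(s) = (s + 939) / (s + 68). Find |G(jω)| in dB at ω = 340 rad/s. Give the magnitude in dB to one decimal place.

9.2 dB

|j340 + 939| = √(340² + 939²) = 998.7
|j340 + 68| = √(340² + 68²) = 346.7
|G(j340)| = 1 × 998.7 / 346.7 = 2.8802
20 log₁₀(2.8802) = 9.19 dB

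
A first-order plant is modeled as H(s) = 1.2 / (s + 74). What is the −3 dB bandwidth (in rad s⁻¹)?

For a single-pole low-pass, the −3 dB point is at the pole: ω = 74 rad s⁻¹.

74 rad s⁻¹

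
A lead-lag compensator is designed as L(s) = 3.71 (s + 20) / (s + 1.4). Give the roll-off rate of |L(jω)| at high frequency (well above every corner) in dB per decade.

0 dB/decade

With 1 zero and 1 pole, the high-frequency asymptotic slope is 20 × (1 − 1) = 0 dB/decade.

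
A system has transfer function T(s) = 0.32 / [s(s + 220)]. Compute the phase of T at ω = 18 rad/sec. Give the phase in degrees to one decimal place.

-94.7 deg

∠(j18 + 220) = arctan(18/220) = 4.68°
∠(j18) = 90.00°
∠T(j18) = − (4.68° + 90.00°) = -94.68°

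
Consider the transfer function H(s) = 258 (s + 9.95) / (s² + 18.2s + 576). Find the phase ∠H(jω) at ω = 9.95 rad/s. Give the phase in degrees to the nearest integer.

∠(j9.95 + 9.95) = arctan(9.95/9.95) = 45.00°
∠[(j9.95)² + 18.2(j9.95) + 576] = ∠[477 + j181.09] = 20.79°
∠H(j9.95) = 45.00° − 20.79° = 24.21°

24°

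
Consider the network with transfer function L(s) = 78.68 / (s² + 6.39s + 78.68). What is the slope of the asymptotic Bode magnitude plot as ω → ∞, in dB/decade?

With 0 zeros and 2 poles, the high-frequency asymptotic slope is 20 × (0 − 2) = -40 dB/decade.

-40 dB/decade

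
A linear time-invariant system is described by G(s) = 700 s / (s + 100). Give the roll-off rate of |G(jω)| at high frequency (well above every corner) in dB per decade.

0 dB/decade

With 1 zero and 1 pole, the high-frequency asymptotic slope is 20 × (1 − 1) = 0 dB/decade.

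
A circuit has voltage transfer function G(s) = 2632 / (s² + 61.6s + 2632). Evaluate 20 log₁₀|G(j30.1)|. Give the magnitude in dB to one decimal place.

0.3 dB

|(j30.1)² + 61.6(j30.1) + 2632| = |1726 + j1854.2| = 2533
|G(j30.1)| = 2632 / 2533 = 1.039
20 log₁₀(1.039) = 0.33 dB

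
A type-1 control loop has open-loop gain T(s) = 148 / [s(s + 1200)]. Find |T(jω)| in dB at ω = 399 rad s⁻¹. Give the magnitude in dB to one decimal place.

|j399 + 1200| = √(399² + 1200²) = 1265
|j399| = 399
|T(j399)| = 148 / (1265 × 399) = 0.00029332
20 log₁₀(0.00029332) = -70.65 dB

-70.7 dB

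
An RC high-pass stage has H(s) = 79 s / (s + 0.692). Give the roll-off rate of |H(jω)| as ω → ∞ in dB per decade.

With 1 zero and 1 pole, the high-frequency asymptotic slope is 20 × (1 − 1) = 0 dB/decade.

0 dB/decade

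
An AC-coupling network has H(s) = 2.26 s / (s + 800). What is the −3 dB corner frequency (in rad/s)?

800 rad/s

For a single-pole high-pass, the −3 dB point is at the pole: ω = 800 rad/s.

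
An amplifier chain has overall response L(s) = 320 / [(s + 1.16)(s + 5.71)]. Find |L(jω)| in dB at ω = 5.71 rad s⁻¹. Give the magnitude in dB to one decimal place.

16.7 dB

|j5.71 + 1.16| = √(5.71² + 1.16²) = 5.827
|j5.71 + 5.71| = √(5.71² + 5.71²) = 8.075
|L(j5.71)| = 320 / (5.827 × 8.075) = 6.8011
20 log₁₀(6.8011) = 16.65 dB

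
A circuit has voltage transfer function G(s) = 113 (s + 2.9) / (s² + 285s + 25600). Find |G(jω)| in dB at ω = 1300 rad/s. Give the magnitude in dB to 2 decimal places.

-21.29 dB

|j1300 + 2.9| = √(1300² + 2.9²) = 1300
|(j1300)² + 285(j1300) + 25600| = |-1.6644e+06 + j3.705e+05| = 1.705e+06
|G(j1300)| = 113 × 1300 / 1.705e+06 = 0.086152
20 log₁₀(0.086152) = -21.295 dB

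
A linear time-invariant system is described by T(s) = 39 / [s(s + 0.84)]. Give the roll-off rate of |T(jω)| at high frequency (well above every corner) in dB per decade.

With 0 zeros and 2 poles, the high-frequency asymptotic slope is 20 × (0 − 2) = -40 dB/decade.

-40 dB/decade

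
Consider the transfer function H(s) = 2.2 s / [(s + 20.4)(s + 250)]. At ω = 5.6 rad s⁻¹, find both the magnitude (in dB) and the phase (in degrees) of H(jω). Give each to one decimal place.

|j5.6| = 5.6
|j5.6 + 20.4| = √(5.6² + 20.4²) = 21.15
|j5.6 + 250| = √(5.6² + 250²) = 250.1
|H(j5.6)| = 2.2 × 5.6 / (21.15 × 250.1) = 0.0023289
20 log₁₀(0.0023289) = -52.66 dB
∠(j5.6) = 90.00°
∠(j5.6 + 20.4) = arctan(5.6/20.4) = 15.35°
∠(j5.6 + 250) = arctan(5.6/250) = 1.28°
∠H(j5.6) = 90.00° − (15.35° + 1.28°) = 73.37°

|H| = -52.7 dB, ∠H = 73.4 deg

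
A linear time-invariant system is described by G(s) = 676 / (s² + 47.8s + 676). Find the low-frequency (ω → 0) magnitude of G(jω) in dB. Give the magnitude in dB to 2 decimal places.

G(0) = 676 / 676 = 1
20 log₁₀(1) = 0.000 dB

0.00 dB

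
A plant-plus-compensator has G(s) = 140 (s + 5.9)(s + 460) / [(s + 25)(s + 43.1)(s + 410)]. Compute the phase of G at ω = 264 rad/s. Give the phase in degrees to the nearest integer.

-80°

∠(j264 + 5.9) = arctan(264/5.9) = 88.72°
∠(j264 + 460) = arctan(264/460) = 29.85°
∠(j264 + 25) = arctan(264/25) = 84.59°
∠(j264 + 43.1) = arctan(264/43.1) = 80.73°
∠(j264 + 410) = arctan(264/410) = 32.78°
∠G(j264) = 88.72° + 29.85° − (84.59° + 80.73° + 32.78°) = -79.52°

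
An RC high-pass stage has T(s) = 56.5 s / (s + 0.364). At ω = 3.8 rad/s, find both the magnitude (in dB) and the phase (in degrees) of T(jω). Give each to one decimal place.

|T| = 35.0 dB, ∠T = 5.5 deg

|j3.8| = 3.8
|j3.8 + 0.364| = √(3.8² + 0.364²) = 3.817
|T(j3.8)| = 56.5 × 3.8 / 3.817 = 56.243
20 log₁₀(56.243) = 35.00 dB
∠(j3.8) = 90.00°
∠(j3.8 + 0.364) = arctan(3.8/0.364) = 84.53°
∠T(j3.8) = 90.00° − 84.53° = 5.47°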